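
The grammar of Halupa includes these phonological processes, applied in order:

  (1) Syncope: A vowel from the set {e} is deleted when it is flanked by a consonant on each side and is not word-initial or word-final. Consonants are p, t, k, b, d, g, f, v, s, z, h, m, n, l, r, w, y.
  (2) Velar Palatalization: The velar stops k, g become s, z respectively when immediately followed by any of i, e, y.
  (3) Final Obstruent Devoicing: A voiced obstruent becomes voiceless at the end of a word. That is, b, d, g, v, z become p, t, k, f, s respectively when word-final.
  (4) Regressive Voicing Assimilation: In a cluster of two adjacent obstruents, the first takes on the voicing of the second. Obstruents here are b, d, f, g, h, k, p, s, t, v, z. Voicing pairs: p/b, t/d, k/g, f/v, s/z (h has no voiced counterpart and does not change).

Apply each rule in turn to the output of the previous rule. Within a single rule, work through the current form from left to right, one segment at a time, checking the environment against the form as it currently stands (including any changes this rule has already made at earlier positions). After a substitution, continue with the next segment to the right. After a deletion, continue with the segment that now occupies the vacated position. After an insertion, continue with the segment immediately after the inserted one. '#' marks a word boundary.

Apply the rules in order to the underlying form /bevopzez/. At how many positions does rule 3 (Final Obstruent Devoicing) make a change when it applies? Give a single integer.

(1) Syncope: [bevopzez] → [bvopzz]
(2) Velar Palatalization: no change — [bvopzz]
(3) Final Obstruent Devoicing: [bvopzz] → [bvopzs]
(4) Regressive Voicing Assimilation: [bvopzs] → [bvobss]
Rule 3 changed 1 position(s).

1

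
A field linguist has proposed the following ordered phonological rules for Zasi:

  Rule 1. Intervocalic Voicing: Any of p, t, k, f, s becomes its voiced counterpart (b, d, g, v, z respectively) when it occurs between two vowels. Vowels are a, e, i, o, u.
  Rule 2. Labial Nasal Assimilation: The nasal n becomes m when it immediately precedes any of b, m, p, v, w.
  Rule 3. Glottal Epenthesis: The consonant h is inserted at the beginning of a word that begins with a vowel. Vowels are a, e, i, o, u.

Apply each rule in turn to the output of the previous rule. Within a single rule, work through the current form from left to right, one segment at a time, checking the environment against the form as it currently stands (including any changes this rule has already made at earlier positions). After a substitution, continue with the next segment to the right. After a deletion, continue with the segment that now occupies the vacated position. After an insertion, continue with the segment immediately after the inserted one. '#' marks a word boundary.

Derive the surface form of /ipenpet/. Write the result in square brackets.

[hibempet]

Rule 1 Intervocalic Voicing: [ipenpet] → [ibenpet]
Rule 2 Labial Nasal Assimilation: [ibenpet] → [ibempet]
Rule 3 Glottal Epenthesis: [ibempet] → [hibempet]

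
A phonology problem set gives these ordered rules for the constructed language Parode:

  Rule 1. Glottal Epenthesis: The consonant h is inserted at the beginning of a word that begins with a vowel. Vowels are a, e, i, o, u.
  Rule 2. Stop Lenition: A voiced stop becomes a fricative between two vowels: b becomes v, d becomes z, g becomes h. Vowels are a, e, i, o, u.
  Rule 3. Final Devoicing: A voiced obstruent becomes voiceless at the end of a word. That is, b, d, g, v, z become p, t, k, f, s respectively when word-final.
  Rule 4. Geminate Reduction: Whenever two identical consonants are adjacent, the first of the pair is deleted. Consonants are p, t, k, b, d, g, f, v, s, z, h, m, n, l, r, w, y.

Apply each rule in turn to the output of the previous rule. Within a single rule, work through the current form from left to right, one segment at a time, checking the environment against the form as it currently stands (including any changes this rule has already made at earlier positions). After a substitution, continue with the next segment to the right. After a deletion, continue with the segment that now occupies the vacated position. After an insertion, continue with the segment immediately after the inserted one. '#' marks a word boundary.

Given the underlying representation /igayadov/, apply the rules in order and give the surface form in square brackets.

[hihayazof]

Rule 1 Glottal Epenthesis: [igayadov] → [higayadov]
Rule 2 Stop Lenition: [higayadov] → [hihayazov]
Rule 3 Final Devoicing: [hihayazov] → [hihayazof]
Rule 4 Geminate Reduction: no change — [hihayazof]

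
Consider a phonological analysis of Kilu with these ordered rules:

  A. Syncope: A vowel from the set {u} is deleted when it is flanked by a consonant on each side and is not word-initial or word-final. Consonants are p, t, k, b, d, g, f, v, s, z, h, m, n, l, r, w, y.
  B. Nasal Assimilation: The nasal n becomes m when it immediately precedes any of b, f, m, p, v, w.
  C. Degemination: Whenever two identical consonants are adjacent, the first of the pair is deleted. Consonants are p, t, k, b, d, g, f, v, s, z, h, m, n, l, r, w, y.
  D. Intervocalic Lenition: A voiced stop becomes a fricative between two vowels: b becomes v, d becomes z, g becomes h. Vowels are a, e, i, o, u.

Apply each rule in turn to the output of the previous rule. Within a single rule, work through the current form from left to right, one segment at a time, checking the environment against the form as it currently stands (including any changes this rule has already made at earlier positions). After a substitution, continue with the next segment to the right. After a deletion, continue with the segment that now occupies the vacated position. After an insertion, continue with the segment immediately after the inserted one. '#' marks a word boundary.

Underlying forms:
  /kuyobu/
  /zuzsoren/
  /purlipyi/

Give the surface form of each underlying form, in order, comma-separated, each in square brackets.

/kuyobu/:
  A Syncope: [kuyobu] → [kyobu]
  B Nasal Assimilation: no change — [kyobu]
  C Degemination: no change — [kyobu]
  D Intervocalic Lenition: [kyobu] → [kyovu]
/zuzsoren/:
  A Syncope: [zuzsoren] → [zzsoren]
  B Nasal Assimilation: no change — [zzsoren]
  C Degemination: [zzsoren] → [zsoren]
  D Intervocalic Lenition: no change — [zsoren]
/purlipyi/:
  A Syncope: [purlipyi] → [prlipyi]
  B Nasal Assimilation: no change — [prlipyi]
  C Degemination: no change — [prlipyi]
  D Intervocalic Lenition: no change — [prlipyi]

[kyovu], [zsoren], [prlipyi]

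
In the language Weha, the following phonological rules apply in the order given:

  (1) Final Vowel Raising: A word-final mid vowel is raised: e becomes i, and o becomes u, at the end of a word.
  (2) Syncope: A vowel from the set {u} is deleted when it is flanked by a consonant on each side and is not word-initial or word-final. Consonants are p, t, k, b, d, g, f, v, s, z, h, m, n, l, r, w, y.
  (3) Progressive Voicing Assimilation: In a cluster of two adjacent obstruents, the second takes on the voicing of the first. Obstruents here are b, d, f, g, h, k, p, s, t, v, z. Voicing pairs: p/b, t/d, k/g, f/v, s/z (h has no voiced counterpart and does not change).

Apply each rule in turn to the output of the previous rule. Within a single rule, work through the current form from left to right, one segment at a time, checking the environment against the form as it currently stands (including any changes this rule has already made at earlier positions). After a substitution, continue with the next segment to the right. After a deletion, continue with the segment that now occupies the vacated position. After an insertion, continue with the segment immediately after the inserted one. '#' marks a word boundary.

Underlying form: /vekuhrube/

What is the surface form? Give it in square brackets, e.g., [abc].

[vekhrbi]

(1) Final Vowel Raising: [vekuhrube] → [vekuhrubi]
(2) Syncope: [vekuhrubi] → [vekhrbi]
(3) Progressive Voicing Assimilation: no change — [vekhrbi]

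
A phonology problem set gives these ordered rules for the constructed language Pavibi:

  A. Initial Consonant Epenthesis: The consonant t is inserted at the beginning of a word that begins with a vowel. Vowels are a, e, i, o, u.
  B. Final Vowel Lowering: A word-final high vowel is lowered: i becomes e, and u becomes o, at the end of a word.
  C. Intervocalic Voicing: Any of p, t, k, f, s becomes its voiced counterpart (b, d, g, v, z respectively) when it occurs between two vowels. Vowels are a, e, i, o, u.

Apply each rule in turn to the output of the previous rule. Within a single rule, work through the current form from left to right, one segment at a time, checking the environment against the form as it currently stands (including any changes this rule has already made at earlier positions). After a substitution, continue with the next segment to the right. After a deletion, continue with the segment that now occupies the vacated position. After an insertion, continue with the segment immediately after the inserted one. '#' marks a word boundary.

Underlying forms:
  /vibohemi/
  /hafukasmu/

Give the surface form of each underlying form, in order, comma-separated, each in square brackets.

/vibohemi/:
  A Initial Consonant Epenthesis: no change — [vibohemi]
  B Final Vowel Lowering: [vibohemi] → [viboheme]
  C Intervocalic Voicing: no change — [viboheme]
/hafukasmu/:
  A Initial Consonant Epenthesis: no change — [hafukasmu]
  B Final Vowel Lowering: [hafukasmu] → [hafukasmo]
  C Intervocalic Voicing: [hafukasmo] → [havugasmo]

[viboheme], [havugasmo]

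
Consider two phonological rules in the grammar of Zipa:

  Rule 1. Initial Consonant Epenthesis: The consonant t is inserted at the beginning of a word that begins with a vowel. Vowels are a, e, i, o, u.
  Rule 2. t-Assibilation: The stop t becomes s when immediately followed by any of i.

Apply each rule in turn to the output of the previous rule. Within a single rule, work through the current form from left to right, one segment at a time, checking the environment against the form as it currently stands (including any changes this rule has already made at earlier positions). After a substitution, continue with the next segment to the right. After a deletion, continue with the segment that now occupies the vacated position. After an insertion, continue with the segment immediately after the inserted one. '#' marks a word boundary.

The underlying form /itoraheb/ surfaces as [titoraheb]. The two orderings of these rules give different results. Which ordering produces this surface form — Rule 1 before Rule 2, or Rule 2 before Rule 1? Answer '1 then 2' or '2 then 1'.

Order 1 then 2:
  1 Initial Consonant Epenthesis: [itoraheb] → [titoraheb]
  2 t-Assibilation: [titoraheb] → [sitoraheb]
  result: [sitoraheb]
Order 2 then 1:
  2 t-Assibilation: no change — [itoraheb]
  1 Initial Consonant Epenthesis: [itoraheb] → [titoraheb]
  result: [titoraheb]

2 then 1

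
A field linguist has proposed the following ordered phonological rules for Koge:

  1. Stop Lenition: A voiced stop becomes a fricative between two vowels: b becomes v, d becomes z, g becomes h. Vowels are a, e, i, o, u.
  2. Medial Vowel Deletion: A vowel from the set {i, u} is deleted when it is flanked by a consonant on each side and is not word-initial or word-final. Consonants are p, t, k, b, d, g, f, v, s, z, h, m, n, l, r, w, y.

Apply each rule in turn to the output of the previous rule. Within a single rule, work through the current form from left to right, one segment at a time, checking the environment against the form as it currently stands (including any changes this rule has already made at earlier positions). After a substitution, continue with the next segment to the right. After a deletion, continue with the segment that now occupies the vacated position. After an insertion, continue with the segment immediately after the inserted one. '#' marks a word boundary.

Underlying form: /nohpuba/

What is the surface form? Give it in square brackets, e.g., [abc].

1 Stop Lenition: [nohpuba] → [nohpuva]
2 Medial Vowel Deletion: [nohpuva] → [nohpva]

[nohpva]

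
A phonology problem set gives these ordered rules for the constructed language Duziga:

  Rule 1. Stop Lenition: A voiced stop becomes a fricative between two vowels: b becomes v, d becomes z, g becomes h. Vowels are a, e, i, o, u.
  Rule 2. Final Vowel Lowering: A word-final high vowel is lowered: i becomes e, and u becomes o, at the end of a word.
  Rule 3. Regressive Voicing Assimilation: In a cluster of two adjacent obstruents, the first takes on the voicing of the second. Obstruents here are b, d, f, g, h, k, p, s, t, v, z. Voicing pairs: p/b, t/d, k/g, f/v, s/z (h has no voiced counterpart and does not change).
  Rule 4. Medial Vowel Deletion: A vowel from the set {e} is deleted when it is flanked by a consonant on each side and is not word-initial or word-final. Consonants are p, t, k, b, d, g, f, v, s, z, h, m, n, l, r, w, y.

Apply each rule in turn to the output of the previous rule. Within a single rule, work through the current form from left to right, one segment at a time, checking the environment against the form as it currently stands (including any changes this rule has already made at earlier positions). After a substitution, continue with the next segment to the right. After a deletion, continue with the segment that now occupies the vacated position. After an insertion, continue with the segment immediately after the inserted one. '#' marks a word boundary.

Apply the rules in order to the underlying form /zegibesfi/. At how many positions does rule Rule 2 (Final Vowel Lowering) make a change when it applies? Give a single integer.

Rule 1 Stop Lenition: [zegibesfi] → [zehivesfi]
Rule 2 Final Vowel Lowering: [zehivesfi] → [zehivesfe]
Rule 3 Regressive Voicing Assimilation: no change — [zehivesfe]
Rule 4 Medial Vowel Deletion: [zehivesfe] → [zhivsfe]
Rule Rule 2 changed 1 position(s).

1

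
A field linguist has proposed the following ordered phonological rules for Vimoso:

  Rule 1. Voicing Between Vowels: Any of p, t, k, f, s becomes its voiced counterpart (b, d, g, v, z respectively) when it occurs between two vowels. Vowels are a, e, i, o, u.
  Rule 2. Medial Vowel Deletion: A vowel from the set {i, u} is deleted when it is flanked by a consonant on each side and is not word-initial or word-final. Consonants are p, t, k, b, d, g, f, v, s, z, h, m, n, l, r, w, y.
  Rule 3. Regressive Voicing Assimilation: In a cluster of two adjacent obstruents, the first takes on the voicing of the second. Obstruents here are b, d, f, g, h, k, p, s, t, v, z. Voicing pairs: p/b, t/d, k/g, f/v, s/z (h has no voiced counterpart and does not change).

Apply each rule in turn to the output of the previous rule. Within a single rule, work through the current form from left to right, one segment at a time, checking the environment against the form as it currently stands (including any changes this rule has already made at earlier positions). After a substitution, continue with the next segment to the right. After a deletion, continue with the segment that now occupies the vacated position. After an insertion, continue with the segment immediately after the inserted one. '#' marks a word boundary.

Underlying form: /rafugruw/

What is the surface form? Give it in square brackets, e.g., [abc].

[ravgrw]

Rule 1 Voicing Between Vowels: [rafugruw] → [ravugruw]
Rule 2 Medial Vowel Deletion: [ravugruw] → [ravgrw]
Rule 3 Regressive Voicing Assimilation: no change — [ravgrw]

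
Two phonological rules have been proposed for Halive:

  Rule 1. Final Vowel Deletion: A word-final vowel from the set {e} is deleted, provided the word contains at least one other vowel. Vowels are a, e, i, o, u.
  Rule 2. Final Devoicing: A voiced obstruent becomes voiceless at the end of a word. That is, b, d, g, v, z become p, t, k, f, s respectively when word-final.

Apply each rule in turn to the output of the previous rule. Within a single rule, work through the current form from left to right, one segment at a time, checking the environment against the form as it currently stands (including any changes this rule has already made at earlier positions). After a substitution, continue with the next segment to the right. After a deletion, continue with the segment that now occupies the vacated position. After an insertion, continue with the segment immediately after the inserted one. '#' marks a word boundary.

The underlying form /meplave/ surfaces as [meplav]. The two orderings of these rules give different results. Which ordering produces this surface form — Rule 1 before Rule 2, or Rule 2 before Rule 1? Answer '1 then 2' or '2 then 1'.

Order 1 then 2:
  1 Final Vowel Deletion: [meplave] → [meplav]
  2 Final Devoicing: [meplav] → [meplaf]
  result: [meplaf]
Order 2 then 1:
  2 Final Devoicing: no change — [meplave]
  1 Final Vowel Deletion: [meplave] → [meplav]
  result: [meplav]

2 then 1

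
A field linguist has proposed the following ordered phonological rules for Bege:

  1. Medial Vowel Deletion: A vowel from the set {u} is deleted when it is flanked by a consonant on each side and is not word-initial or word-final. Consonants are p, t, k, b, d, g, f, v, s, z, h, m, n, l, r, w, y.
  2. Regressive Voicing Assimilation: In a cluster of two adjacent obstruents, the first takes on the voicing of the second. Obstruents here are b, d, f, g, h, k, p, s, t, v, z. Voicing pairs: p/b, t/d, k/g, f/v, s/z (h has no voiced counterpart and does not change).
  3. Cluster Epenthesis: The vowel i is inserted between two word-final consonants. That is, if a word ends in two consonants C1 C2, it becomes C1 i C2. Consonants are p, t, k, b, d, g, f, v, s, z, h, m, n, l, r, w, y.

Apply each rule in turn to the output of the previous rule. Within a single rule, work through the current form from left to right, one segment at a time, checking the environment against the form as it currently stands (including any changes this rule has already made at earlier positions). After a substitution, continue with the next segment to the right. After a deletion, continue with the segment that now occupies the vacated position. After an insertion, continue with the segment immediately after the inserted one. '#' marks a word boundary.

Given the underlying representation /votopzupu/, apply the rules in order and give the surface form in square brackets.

1 Medial Vowel Deletion: [votopzupu] → [votopzpu]
2 Regressive Voicing Assimilation: [votopzpu] → [votobspu]
3 Cluster Epenthesis: no change — [votobspu]

[votobspu]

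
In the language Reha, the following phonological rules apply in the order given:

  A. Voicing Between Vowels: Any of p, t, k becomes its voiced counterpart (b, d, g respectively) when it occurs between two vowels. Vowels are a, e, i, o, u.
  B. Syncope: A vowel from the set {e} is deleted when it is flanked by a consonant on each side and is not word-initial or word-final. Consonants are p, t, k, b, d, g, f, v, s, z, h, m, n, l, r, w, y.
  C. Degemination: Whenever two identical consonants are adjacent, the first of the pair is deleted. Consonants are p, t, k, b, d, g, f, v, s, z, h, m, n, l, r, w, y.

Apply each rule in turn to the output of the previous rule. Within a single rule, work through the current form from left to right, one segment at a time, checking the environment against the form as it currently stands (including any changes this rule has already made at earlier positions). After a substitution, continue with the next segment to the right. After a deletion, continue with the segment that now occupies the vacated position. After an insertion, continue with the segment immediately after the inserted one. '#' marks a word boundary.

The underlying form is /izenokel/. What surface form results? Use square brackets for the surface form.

[iznogl]

A Voicing Between Vowels: [izenokel] → [izenogel]
B Syncope: [izenogel] → [iznogl]
C Degemination: no change — [iznogl]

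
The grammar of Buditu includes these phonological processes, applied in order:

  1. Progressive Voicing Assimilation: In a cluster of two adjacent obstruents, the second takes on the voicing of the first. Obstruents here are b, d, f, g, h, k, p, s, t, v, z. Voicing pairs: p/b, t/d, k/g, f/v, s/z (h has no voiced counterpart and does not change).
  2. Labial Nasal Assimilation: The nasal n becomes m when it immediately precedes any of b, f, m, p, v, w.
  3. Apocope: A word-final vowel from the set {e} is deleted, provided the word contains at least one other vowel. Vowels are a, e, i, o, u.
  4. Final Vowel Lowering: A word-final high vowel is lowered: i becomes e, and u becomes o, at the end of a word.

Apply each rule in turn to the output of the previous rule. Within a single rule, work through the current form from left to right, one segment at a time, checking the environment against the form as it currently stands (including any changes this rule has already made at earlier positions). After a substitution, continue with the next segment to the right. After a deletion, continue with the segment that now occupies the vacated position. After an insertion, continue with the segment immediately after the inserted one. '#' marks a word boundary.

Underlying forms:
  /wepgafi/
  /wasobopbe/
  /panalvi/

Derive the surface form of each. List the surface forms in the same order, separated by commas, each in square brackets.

[wepkafe], [wasobopp], [panalve]

/wepgafi/:
  1 Progressive Voicing Assimilation: [wepgafi] → [wepkafi]
  2 Labial Nasal Assimilation: no change — [wepkafi]
  3 Apocope: no change — [wepkafi]
  4 Final Vowel Lowering: [wepkafi] → [wepkafe]
/wasobopbe/:
  1 Progressive Voicing Assimilation: [wasobopbe] → [wasoboppe]
  2 Labial Nasal Assimilation: no change — [wasoboppe]
  3 Apocope: [wasoboppe] → [wasobopp]
  4 Final Vowel Lowering: no change — [wasobopp]
/panalvi/:
  1 Progressive Voicing Assimilation: no change — [panalvi]
  2 Labial Nasal Assimilation: no change — [panalvi]
  3 Apocope: no change — [panalvi]
  4 Final Vowel Lowering: [panalvi] → [panalve]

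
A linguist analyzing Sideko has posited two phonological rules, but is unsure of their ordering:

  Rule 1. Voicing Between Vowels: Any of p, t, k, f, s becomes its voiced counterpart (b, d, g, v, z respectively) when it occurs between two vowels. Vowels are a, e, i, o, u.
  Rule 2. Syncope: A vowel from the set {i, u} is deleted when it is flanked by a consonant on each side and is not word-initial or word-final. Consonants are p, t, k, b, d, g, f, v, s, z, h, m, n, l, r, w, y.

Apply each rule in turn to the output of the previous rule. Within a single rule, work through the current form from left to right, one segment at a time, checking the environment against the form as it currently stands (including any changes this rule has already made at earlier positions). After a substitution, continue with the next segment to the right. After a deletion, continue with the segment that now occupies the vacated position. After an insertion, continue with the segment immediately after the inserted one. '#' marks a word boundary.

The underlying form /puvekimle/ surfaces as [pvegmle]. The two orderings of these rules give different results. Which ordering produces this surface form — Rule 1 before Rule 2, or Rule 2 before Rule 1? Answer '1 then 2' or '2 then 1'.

1 then 2

Order 1 then 2:
  1 Voicing Between Vowels: [puvekimle] → [puvegimle]
  2 Syncope: [puvegimle] → [pvegmle]
  result: [pvegmle]
Order 2 then 1:
  2 Syncope: [puvekimle] → [pvekmle]
  1 Voicing Between Vowels: no change — [pvekmle]
  result: [pvekmle]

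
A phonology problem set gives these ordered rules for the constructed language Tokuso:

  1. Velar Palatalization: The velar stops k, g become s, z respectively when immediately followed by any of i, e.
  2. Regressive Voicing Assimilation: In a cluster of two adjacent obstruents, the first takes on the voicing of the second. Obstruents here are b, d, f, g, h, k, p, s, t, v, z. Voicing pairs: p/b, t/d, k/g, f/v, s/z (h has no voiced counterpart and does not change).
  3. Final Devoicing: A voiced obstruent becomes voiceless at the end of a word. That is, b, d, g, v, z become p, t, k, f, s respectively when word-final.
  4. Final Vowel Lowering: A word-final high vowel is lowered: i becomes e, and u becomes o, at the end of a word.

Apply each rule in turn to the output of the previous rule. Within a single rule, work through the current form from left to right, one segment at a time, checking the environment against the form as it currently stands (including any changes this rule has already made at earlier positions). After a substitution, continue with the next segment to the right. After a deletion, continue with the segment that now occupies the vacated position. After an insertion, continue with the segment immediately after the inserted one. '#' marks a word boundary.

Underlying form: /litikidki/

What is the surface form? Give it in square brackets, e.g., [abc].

[litisitse]

1 Velar Palatalization: [litikidki] → [litisidsi]
2 Regressive Voicing Assimilation: [litisidsi] → [litisitsi]
3 Final Devoicing: no change — [litisitsi]
4 Final Vowel Lowering: [litisitsi] → [litisitse]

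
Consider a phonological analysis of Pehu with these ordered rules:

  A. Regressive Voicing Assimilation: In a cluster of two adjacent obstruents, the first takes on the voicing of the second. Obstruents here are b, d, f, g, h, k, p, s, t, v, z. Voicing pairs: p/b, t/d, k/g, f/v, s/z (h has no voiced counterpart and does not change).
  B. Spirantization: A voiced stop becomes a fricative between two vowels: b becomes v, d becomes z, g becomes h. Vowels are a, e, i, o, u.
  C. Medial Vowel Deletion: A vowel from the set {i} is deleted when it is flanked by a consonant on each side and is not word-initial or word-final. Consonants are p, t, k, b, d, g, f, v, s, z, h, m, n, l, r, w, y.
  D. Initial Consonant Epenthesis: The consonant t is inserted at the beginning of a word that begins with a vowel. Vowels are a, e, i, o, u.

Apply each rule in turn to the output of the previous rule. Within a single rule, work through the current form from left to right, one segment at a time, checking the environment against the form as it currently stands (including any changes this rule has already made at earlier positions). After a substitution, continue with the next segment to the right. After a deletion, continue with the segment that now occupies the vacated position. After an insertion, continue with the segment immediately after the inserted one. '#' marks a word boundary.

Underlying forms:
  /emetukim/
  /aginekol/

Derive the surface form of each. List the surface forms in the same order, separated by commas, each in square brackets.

[temetukm], [tahnekol]

/emetukim/:
  A Regressive Voicing Assimilation: no change — [emetukim]
  B Spirantization: no change — [emetukim]
  C Medial Vowel Deletion: [emetukim] → [emetukm]
  D Initial Consonant Epenthesis: [emetukm] → [temetukm]
/aginekol/:
  A Regressive Voicing Assimilation: no change — [aginekol]
  B Spirantization: [aginekol] → [ahinekol]
  C Medial Vowel Deletion: [ahinekol] → [ahnekol]
  D Initial Consonant Epenthesis: [ahnekol] → [tahnekol]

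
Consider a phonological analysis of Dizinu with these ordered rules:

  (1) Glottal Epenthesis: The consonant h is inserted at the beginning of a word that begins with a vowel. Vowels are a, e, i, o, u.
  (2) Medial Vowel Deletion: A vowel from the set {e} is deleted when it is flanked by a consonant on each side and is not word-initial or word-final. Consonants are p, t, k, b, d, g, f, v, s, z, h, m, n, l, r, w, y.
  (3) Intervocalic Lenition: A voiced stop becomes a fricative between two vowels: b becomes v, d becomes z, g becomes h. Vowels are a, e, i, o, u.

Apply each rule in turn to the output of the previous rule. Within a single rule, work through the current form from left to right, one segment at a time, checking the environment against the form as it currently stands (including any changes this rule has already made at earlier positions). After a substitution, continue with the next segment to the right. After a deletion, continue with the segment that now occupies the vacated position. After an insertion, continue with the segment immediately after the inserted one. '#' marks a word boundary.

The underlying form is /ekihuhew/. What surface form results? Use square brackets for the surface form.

(1) Glottal Epenthesis: [ekihuhew] → [hekihuhew]
(2) Medial Vowel Deletion: [hekihuhew] → [hkihuhw]
(3) Intervocalic Lenition: no change — [hkihuhw]

[hkihuhw]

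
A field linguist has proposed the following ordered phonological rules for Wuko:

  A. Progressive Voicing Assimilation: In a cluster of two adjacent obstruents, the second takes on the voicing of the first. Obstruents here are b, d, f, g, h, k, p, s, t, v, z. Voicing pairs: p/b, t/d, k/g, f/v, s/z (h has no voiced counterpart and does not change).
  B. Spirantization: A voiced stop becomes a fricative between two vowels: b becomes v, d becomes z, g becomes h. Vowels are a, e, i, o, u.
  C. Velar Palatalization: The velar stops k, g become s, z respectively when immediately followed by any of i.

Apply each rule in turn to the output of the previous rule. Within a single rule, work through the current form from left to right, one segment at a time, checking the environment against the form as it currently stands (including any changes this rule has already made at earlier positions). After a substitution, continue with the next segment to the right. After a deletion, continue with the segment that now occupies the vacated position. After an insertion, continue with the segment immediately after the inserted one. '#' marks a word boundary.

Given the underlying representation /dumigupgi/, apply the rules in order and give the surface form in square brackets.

[dumihupsi]

A Progressive Voicing Assimilation: [dumigupgi] → [dumigupki]
B Spirantization: [dumigupki] → [dumihupki]
C Velar Palatalization: [dumihupki] → [dumihupsi]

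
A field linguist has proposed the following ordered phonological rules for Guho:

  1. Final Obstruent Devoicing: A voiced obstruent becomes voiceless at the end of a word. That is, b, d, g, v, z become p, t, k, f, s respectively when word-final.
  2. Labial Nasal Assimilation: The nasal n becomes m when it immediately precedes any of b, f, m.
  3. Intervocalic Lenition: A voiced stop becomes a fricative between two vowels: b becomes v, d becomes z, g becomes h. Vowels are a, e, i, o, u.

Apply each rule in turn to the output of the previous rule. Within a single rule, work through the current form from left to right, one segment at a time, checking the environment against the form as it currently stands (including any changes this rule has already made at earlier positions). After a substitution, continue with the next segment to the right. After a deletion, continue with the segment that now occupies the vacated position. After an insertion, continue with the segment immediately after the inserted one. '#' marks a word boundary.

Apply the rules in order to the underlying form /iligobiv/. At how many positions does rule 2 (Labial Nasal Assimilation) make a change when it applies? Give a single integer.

1 Final Obstruent Devoicing: [iligobiv] → [iligobif]
2 Labial Nasal Assimilation: no change — [iligobif]
3 Intervocalic Lenition: [iligobif] → [ilihovif]
Rule 2 changed 0 position(s).

0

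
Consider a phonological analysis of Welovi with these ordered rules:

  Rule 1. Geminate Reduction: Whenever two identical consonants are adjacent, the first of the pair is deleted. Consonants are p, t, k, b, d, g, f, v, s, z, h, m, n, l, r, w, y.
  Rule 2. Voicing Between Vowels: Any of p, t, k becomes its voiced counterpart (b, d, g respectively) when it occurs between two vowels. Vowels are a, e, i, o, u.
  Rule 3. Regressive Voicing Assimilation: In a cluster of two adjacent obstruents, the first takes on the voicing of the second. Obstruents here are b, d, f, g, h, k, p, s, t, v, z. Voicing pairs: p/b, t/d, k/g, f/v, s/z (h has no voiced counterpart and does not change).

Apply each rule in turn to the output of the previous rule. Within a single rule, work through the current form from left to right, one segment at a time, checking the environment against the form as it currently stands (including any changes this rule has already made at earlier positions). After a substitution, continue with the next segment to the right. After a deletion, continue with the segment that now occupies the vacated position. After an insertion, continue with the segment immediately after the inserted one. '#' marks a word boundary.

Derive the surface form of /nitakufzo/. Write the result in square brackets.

Rule 1 Geminate Reduction: no change — [nitakufzo]
Rule 2 Voicing Between Vowels: [nitakufzo] → [nidagufzo]
Rule 3 Regressive Voicing Assimilation: [nidagufzo] → [nidaguvzo]

[nidaguvzo]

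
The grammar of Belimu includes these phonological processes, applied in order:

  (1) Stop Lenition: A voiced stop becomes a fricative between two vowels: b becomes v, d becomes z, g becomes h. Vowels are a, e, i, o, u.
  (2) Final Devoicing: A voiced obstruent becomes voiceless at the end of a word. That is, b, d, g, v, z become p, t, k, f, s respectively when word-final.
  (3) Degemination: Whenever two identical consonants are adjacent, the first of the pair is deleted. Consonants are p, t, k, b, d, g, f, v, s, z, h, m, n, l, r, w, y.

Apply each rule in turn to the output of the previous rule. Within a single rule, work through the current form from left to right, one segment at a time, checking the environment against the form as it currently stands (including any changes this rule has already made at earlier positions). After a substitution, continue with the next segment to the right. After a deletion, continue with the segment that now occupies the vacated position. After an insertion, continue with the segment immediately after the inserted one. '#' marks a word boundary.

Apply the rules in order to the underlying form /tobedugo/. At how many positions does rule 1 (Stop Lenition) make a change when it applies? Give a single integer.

3

(1) Stop Lenition: [tobedugo] → [tovezuho]
(2) Final Devoicing: no change — [tovezuho]
(3) Degemination: no change — [tovezuho]
Rule 1 changed 3 position(s).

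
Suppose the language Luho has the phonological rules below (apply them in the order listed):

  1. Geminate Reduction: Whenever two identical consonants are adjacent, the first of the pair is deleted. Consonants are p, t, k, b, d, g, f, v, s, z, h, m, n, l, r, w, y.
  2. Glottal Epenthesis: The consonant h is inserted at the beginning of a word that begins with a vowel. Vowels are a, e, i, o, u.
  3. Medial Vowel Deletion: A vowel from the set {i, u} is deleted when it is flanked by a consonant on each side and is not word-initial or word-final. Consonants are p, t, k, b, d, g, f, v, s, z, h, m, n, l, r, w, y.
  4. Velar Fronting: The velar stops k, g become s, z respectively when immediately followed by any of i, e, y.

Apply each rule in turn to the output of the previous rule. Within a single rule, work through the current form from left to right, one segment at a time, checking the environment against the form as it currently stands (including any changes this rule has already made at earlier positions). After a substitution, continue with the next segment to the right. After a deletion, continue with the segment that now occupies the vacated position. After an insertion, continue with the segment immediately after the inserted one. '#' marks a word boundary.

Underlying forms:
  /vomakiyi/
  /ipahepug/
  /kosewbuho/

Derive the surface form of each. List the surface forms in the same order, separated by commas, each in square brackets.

[vomasyi], [hpahepg], [kosewbho]

/vomakiyi/:
  1 Geminate Reduction: no change — [vomakiyi]
  2 Glottal Epenthesis: no change — [vomakiyi]
  3 Medial Vowel Deletion: [vomakiyi] → [vomakyi]
  4 Velar Fronting: [vomakyi] → [vomasyi]
/ipahepug/:
  1 Geminate Reduction: no change — [ipahepug]
  2 Glottal Epenthesis: [ipahepug] → [hipahepug]
  3 Medial Vowel Deletion: [hipahepug] → [hpahepg]
  4 Velar Fronting: no change — [hpahepg]
/kosewbuho/:
  1 Geminate Reduction: no change — [kosewbuho]
  2 Glottal Epenthesis: no change — [kosewbuho]
  3 Medial Vowel Deletion: [kosewbuho] → [kosewbho]
  4 Velar Fronting: no change — [kosewbho]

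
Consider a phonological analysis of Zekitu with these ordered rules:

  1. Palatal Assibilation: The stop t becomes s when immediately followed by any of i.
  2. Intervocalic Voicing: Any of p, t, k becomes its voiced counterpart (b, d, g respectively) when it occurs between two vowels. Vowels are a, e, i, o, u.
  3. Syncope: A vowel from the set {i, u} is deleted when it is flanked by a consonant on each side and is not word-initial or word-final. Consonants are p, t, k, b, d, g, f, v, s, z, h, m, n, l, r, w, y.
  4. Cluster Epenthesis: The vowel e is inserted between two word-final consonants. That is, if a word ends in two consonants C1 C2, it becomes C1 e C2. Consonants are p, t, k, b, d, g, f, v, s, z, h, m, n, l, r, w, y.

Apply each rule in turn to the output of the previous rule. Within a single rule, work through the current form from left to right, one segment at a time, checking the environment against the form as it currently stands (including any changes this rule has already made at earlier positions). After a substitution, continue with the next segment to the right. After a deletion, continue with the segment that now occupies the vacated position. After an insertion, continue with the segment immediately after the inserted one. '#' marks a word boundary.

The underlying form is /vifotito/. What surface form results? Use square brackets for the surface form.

[vfosdo]

1 Palatal Assibilation: [vifotito] → [vifosito]
2 Intervocalic Voicing: [vifosito] → [vifosido]
3 Syncope: [vifosido] → [vfosdo]
4 Cluster Epenthesis: no change — [vfosdo]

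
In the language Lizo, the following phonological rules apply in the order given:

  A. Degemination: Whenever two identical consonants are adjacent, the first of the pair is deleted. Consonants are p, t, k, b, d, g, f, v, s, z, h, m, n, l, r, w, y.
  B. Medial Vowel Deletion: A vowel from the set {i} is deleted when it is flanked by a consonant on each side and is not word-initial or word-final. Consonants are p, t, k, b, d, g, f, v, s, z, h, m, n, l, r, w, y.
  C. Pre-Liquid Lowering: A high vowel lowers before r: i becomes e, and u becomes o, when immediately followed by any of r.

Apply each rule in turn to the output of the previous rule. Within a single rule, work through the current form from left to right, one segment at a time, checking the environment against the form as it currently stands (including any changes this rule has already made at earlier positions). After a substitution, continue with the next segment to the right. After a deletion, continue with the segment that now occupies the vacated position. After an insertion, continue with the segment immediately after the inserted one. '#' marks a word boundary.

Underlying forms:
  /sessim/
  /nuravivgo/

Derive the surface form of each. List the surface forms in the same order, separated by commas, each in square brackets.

[sesm], [noravvgo]

/sessim/:
  A Degemination: [sessim] → [sesim]
  B Medial Vowel Deletion: [sesim] → [sesm]
  C Pre-Liquid Lowering: no change — [sesm]
/nuravivgo/:
  A Degemination: no change — [nuravivgo]
  B Medial Vowel Deletion: [nuravivgo] → [nuravvgo]
  C Pre-Liquid Lowering: [nuravvgo] → [noravvgo]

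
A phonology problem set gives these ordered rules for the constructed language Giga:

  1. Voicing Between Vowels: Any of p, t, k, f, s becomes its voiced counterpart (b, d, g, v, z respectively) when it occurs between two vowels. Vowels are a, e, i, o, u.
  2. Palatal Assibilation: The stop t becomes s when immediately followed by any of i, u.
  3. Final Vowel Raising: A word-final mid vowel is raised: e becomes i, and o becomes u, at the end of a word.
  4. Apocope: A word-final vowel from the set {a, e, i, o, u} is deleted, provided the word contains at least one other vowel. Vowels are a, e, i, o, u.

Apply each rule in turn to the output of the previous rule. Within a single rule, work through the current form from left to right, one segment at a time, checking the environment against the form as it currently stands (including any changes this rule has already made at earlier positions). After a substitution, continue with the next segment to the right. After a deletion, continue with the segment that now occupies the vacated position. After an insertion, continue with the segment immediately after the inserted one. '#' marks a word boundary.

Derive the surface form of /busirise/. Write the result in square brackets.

1 Voicing Between Vowels: [busirise] → [buzirize]
2 Palatal Assibilation: no change — [buzirize]
3 Final Vowel Raising: [buzirize] → [buzirizi]
4 Apocope: [buzirizi] → [buziriz]

[buziriz]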